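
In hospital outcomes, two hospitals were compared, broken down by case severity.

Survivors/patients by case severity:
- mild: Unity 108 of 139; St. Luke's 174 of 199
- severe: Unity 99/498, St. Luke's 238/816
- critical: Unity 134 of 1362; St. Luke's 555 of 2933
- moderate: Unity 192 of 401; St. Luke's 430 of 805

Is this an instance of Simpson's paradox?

No

Mild: Unity 108/139 = 77.7%, St. Luke's 174/199 = 87.4% → St. Luke's
Severe: Unity 99/498 = 19.9%, St. Luke's 238/816 = 29.2% → St. Luke's
Critical: Unity 134/1362 = 9.8%, St. Luke's 555/2933 = 18.9% → St. Luke's
Moderate: Unity 192/401 = 47.9%, St. Luke's 430/805 = 53.4% → St. Luke's
Overall: Unity 533/2400 = 22.2%, St. Luke's 1397/4753 = 29.4% → St. Luke's
St. Luke's wins overall and in every case group — no reversal.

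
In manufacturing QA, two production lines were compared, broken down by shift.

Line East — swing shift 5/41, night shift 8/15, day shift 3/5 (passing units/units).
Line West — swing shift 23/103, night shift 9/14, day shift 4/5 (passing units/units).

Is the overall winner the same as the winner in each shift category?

Yes

Swing shift: Line East 5/41 = 12.2%, Line West 23/103 = 22.3% → Line West
Night shift: Line East 8/15 = 53.3%, Line West 9/14 = 64.3% → Line West
Day shift: Line East 3/5 = 60.0%, Line West 4/5 = 80.0% → Line West
Overall: Line East 16/61 = 26.2%, Line West 36/122 = 29.5% → Line West
Line West wins overall and in every shift group — no reversal.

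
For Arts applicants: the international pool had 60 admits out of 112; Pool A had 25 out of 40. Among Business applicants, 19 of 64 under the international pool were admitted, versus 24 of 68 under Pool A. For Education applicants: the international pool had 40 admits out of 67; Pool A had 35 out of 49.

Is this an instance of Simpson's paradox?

No

Arts: the international pool 60/112 = 53.6%, Pool A 25/40 = 62.5% → Pool A
Business: the international pool 19/64 = 29.7%, Pool A 24/68 = 35.3% → Pool A
Education: the international pool 40/67 = 59.7%, Pool A 35/49 = 71.4% → Pool A
Overall: the international pool 119/243 = 49.0%, Pool A 84/157 = 53.5% → Pool A
Pool A wins overall and in every department group — no reversal.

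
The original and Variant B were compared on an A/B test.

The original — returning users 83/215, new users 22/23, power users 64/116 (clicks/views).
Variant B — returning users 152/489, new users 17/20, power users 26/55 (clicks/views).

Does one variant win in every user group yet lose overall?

No

Returning users: the original 83/215 = 38.6%, Variant B 152/489 = 31.1% → the original
New users: the original 22/23 = 95.7%, Variant B 17/20 = 85.0% → the original
Power users: the original 64/116 = 55.2%, Variant B 26/55 = 47.3% → the original
Overall: the original 169/354 = 47.7%, Variant B 195/564 = 34.6% → the original
The original wins overall and in every user group — no reversal.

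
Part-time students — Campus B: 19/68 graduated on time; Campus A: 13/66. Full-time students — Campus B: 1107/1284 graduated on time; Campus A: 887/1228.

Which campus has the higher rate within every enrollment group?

Campus B

Part-time: Campus B 19/68 = 27.9%, Campus A 13/66 = 19.7% → Campus B
Full-time: Campus B 1107/1284 = 86.2%, Campus A 887/1228 = 72.2% → Campus B
Campus B has the higher rate in both groups.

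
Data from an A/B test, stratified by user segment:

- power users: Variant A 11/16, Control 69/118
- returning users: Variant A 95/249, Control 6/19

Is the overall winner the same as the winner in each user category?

Power users: Variant A 11/16 = 68.8%, Control 69/118 = 58.5% → Variant A
Returning users: Variant A 95/249 = 38.2%, Control 6/19 = 31.6% → Variant A
Overall: Variant A 106/265 = 40.0%, Control 75/137 = 54.7% → Control
Variant A wins each user group but Control wins overall — the comparison reverses. Variant A's views skew toward returning users, which has a lower base rate.

No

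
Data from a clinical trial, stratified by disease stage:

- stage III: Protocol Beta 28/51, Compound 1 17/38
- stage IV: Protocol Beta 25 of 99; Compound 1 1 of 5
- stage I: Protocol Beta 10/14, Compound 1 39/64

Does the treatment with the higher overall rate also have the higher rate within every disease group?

No

Stage III: Protocol Beta 28/51 = 54.9%, Compound 1 17/38 = 44.7% → Protocol Beta
Stage IV: Protocol Beta 25/99 = 25.3%, Compound 1 1/5 = 20.0% → Protocol Beta
Stage I: Protocol Beta 10/14 = 71.4%, Compound 1 39/64 = 60.9% → Protocol Beta
Overall: Protocol Beta 63/164 = 38.4%, Compound 1 57/107 = 53.3% → Compound 1
Protocol Beta wins each disease group but Compound 1 wins overall — the comparison reverses. Protocol Beta's patients skew toward stage IV, which has a lower base rate.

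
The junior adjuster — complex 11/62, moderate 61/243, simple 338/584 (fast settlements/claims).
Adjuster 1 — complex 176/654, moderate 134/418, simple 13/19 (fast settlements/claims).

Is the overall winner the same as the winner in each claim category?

No

Complex: the junior adjuster 11/62 = 17.7%, Adjuster 1 176/654 = 26.9% → Adjuster 1
Moderate: the junior adjuster 61/243 = 25.1%, Adjuster 1 134/418 = 32.1% → Adjuster 1
Simple: the junior adjuster 338/584 = 57.9%, Adjuster 1 13/19 = 68.4% → Adjuster 1
Overall: the junior adjuster 410/889 = 46.1%, Adjuster 1 323/1091 = 29.6% → the junior adjuster
Adjuster 1 wins each claim group but the junior adjuster wins overall — the comparison reverses. Adjuster 1's claims skew toward complex, which has a lower base rate.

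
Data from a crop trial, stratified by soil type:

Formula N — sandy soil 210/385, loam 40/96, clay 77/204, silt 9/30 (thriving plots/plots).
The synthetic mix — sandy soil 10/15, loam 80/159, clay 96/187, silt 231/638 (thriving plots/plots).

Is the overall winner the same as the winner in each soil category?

No

Sandy soil: Formula N 210/385 = 54.5%, the synthetic mix 10/15 = 66.7% → the synthetic mix
Loam: Formula N 40/96 = 41.7%, the synthetic mix 80/159 = 50.3% → the synthetic mix
Clay: Formula N 77/204 = 37.7%, the synthetic mix 96/187 = 51.3% → the synthetic mix
Silt: Formula N 9/30 = 30.0%, the synthetic mix 231/638 = 36.2% → the synthetic mix
Overall: Formula N 336/715 = 47.0%, the synthetic mix 417/999 = 41.7% → Formula N
The synthetic mix wins each soil group but Formula N wins overall — the comparison reverses. The synthetic mix's plots skew toward silt, which has a lower base rate.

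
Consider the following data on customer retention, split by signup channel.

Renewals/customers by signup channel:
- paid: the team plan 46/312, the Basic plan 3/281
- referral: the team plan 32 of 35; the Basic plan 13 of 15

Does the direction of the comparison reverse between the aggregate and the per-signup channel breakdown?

Paid: the team plan 46/312 = 14.7%, the Basic plan 3/281 = 1.1% → the team plan
Referral: the team plan 32/35 = 91.4%, the Basic plan 13/15 = 86.7% → the team plan
Overall: the team plan 78/347 = 22.5%, the Basic plan 16/296 = 5.4% → the team plan
The team plan wins overall and in every signup group — no reversal.

No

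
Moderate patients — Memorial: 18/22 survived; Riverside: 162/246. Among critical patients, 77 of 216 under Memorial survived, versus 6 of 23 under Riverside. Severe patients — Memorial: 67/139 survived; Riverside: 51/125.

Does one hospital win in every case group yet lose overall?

Moderate: Memorial 18/22 = 81.8%, Riverside 162/246 = 65.9% → Memorial
Critical: Memorial 77/216 = 35.6%, Riverside 6/23 = 26.1% → Memorial
Severe: Memorial 67/139 = 48.2%, Riverside 51/125 = 40.8% → Memorial
Overall: Memorial 162/377 = 43.0%, Riverside 219/394 = 55.6% → Riverside
Memorial wins each case group but Riverside wins overall — the comparison reverses. Memorial's patients skew toward critical, which has a lower base rate.

Yes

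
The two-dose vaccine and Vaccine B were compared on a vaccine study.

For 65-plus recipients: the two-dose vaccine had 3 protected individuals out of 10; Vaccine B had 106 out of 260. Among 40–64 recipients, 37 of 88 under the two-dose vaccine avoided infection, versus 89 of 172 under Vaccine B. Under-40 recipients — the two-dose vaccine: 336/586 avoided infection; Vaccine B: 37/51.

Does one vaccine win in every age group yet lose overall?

65-plus: the two-dose vaccine 3/10 = 30.0%, Vaccine B 106/260 = 40.8% → Vaccine B
40–64: the two-dose vaccine 37/88 = 42.0%, Vaccine B 89/172 = 51.7% → Vaccine B
Under-40: the two-dose vaccine 336/586 = 57.3%, Vaccine B 37/51 = 72.5% → Vaccine B
Overall: the two-dose vaccine 376/684 = 55.0%, Vaccine B 232/483 = 48.0% → the two-dose vaccine
Vaccine B wins each age group but the two-dose vaccine wins overall — the comparison reverses. Vaccine B's recipients skew toward 65-plus, which has a lower base rate.

Yes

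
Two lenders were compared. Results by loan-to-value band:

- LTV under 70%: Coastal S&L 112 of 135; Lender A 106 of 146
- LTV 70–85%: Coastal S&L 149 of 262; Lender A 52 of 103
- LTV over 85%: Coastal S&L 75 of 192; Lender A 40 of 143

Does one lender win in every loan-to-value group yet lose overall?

No

LTV under 70%: Coastal S&L 112/135 = 83.0%, Lender A 106/146 = 72.6% → Coastal S&L
LTV 70–85%: Coastal S&L 149/262 = 56.9%, Lender A 52/103 = 50.5% → Coastal S&L
LTV over 85%: Coastal S&L 75/192 = 39.1%, Lender A 40/143 = 28.0% → Coastal S&L
Overall: Coastal S&L 336/589 = 57.0%, Lender A 198/392 = 50.5% → Coastal S&L
Coastal S&L wins overall and in every loan-to-value group — no reversal.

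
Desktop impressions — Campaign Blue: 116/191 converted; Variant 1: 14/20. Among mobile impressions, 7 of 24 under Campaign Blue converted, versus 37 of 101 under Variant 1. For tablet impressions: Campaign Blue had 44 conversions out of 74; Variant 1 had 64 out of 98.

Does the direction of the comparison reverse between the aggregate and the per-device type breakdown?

Yes

Desktop: Campaign Blue 116/191 = 60.7%, Variant 1 14/20 = 70.0% → Variant 1
Mobile: Campaign Blue 7/24 = 29.2%, Variant 1 37/101 = 36.6% → Variant 1
Tablet: Campaign Blue 44/74 = 59.5%, Variant 1 64/98 = 65.3% → Variant 1
Overall: Campaign Blue 167/289 = 57.8%, Variant 1 115/219 = 52.5% → Campaign Blue
Variant 1 wins each device group but Campaign Blue wins overall — the comparison reverses. Variant 1's impressions skew toward mobile, which has a lower base rate.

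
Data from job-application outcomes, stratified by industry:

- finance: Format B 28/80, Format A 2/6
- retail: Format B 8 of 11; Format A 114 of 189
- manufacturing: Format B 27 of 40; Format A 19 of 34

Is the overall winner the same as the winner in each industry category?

No

Finance: Format B 28/80 = 35.0%, Format A 2/6 = 33.3% → Format B
Retail: Format B 8/11 = 72.7%, Format A 114/189 = 60.3% → Format B
Manufacturing: Format B 27/40 = 67.5%, Format A 19/34 = 55.9% → Format B
Overall: Format B 63/131 = 48.1%, Format A 135/229 = 59.0% → Format A
Format B wins each industry group but Format A wins overall — the comparison reverses. Format B's applications skew toward finance, which has a lower base rate.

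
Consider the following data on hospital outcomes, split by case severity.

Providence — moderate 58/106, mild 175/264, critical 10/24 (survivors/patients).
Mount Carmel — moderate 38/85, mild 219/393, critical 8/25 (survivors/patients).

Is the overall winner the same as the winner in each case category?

Moderate: Providence 58/106 = 54.7%, Mount Carmel 38/85 = 44.7% → Providence
Mild: Providence 175/264 = 66.3%, Mount Carmel 219/393 = 55.7% → Providence
Critical: Providence 10/24 = 41.7%, Mount Carmel 8/25 = 32.0% → Providence
Overall: Providence 243/394 = 61.7%, Mount Carmel 265/503 = 52.7% → Providence
Providence wins overall and in every case group — no reversal.

Yes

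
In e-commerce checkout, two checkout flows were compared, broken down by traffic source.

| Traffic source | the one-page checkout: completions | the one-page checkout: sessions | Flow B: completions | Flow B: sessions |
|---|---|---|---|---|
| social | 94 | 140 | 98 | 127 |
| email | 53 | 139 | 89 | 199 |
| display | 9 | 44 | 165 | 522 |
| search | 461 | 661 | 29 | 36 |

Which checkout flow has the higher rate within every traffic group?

Flow B

Social: the one-page checkout 94/140 = 67.1%, Flow B 98/127 = 77.2% → Flow B
Email: the one-page checkout 53/139 = 38.1%, Flow B 89/199 = 44.7% → Flow B
Display: the one-page checkout 9/44 = 20.5%, Flow B 165/522 = 31.6% → Flow B
Search: the one-page checkout 461/661 = 69.7%, Flow B 29/36 = 80.6% → Flow B
Flow B has the higher rate in all 4 groups.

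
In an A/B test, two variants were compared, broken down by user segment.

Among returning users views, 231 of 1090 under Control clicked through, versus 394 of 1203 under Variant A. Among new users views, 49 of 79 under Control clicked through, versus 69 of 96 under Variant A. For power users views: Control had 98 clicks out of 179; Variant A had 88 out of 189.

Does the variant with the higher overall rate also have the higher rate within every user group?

No

Returning users: Control 231/1090 = 21.2%, Variant A 394/1203 = 32.8% → Variant A
New users: Control 49/79 = 62.0%, Variant A 69/96 = 71.9% → Variant A
Power users: Control 98/179 = 54.7%, Variant A 88/189 = 46.6% → Control
Overall: Control 378/1348 = 28.0%, Variant A 551/1488 = 37.0% → Variant A
Neither sweeps: Control wins 1 of 3 groups, Variant A wins 2. Variant A wins overall but not every group — no Simpson reversal.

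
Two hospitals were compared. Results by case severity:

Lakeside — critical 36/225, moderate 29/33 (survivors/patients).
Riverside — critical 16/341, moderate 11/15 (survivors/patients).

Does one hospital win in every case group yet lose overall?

No

Critical: Lakeside 36/225 = 16.0%, Riverside 16/341 = 4.7% → Lakeside
Moderate: Lakeside 29/33 = 87.9%, Riverside 11/15 = 73.3% → Lakeside
Overall: Lakeside 65/258 = 25.2%, Riverside 27/356 = 7.6% → Lakeside
Lakeside wins overall and in every case group — no reversal.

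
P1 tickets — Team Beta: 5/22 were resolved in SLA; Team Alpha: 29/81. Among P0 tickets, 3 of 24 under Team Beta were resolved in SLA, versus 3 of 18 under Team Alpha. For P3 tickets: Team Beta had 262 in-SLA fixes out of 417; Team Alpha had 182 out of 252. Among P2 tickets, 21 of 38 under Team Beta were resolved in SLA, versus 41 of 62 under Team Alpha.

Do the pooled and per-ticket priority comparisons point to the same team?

P1: Team Beta 5/22 = 22.7%, Team Alpha 29/81 = 35.8% → Team Alpha
P0: Team Beta 3/24 = 12.5%, Team Alpha 3/18 = 16.7% → Team Alpha
P3: Team Beta 262/417 = 62.8%, Team Alpha 182/252 = 72.2% → Team Alpha
P2: Team Beta 21/38 = 55.3%, Team Alpha 41/62 = 66.1% → Team Alpha
Overall: Team Beta 291/501 = 58.1%, Team Alpha 255/413 = 61.7% → Team Alpha
Team Alpha wins overall and in every ticket group — no reversal.

Yes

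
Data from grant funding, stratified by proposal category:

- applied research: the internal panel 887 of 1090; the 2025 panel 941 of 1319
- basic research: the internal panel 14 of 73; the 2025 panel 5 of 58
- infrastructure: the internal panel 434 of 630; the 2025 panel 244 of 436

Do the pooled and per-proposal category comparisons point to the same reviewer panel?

Applied research: the internal panel 887/1090 = 81.4%, the 2025 panel 941/1319 = 71.3% → the internal panel
Basic research: the internal panel 14/73 = 19.2%, the 2025 panel 5/58 = 8.6% → the internal panel
Infrastructure: the internal panel 434/630 = 68.9%, the 2025 panel 244/436 = 56.0% → the internal panel
Overall: the internal panel 1335/1793 = 74.5%, the 2025 panel 1190/1813 = 65.6% → the internal panel
The internal panel wins overall and in every proposal group — no reversal.

Yes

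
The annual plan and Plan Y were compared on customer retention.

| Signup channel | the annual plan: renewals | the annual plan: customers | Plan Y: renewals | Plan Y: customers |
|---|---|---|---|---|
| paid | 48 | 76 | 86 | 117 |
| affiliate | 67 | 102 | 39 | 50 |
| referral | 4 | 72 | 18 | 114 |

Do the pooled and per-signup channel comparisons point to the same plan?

Yes

Paid: the annual plan 48/76 = 63.2%, Plan Y 86/117 = 73.5% → Plan Y
Affiliate: the annual plan 67/102 = 65.7%, Plan Y 39/50 = 78.0% → Plan Y
Referral: the annual plan 4/72 = 5.6%, Plan Y 18/114 = 15.8% → Plan Y
Overall: the annual plan 119/250 = 47.6%, Plan Y 143/281 = 50.9% → Plan Y
Plan Y wins overall and in every signup group — no reversal.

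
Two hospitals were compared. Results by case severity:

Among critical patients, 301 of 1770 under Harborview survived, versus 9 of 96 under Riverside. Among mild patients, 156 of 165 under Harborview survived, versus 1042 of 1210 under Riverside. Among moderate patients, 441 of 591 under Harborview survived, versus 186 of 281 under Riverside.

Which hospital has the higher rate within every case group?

Harborview

Critical: Harborview 301/1770 = 17.0%, Riverside 9/96 = 9.4% → Harborview
Mild: Harborview 156/165 = 94.5%, Riverside 1042/1210 = 86.1% → Harborview
Moderate: Harborview 441/591 = 74.6%, Riverside 186/281 = 66.2% → Harborview
Harborview has the higher rate in all 3 groups.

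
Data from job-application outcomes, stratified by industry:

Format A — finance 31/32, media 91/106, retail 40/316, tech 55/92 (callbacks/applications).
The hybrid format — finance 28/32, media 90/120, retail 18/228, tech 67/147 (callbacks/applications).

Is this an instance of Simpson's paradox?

Finance: Format A 31/32 = 96.9%, the hybrid format 28/32 = 87.5% → Format A
Media: Format A 91/106 = 85.8%, the hybrid format 90/120 = 75.0% → Format A
Retail: Format A 40/316 = 12.7%, the hybrid format 18/228 = 7.9% → Format A
Tech: Format A 55/92 = 59.8%, the hybrid format 67/147 = 45.6% → Format A
Overall: Format A 217/546 = 39.7%, the hybrid format 203/527 = 38.5% → Format A
Format A wins overall and in every industry group — no reversal.

No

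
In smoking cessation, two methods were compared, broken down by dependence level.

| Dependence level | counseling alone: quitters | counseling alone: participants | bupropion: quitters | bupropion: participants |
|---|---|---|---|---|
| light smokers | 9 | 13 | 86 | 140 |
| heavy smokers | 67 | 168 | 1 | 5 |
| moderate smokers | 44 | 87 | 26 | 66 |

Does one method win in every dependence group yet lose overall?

Yes

Light smokers: counseling alone 9/13 = 69.2%, bupropion 86/140 = 61.4% → counseling alone
Heavy smokers: counseling alone 67/168 = 39.9%, bupropion 1/5 = 20.0% → counseling alone
Moderate smokers: counseling alone 44/87 = 50.6%, bupropion 26/66 = 39.4% → counseling alone
Overall: counseling alone 120/268 = 44.8%, bupropion 113/211 = 53.6% → bupropion
Counseling alone wins each dependence group but bupropion wins overall — the comparison reverses. Counseling alone's participants skew toward heavy smokers, which has a lower base rate.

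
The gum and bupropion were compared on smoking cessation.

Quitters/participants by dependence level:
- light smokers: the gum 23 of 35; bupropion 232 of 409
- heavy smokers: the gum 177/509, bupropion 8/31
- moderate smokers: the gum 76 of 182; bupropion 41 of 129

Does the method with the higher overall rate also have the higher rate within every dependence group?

No

Light smokers: the gum 23/35 = 65.7%, bupropion 232/409 = 56.7% → the gum
Heavy smokers: the gum 177/509 = 34.8%, bupropion 8/31 = 25.8% → the gum
Moderate smokers: the gum 76/182 = 41.8%, bupropion 41/129 = 31.8% → the gum
Overall: the gum 276/726 = 38.0%, bupropion 281/569 = 49.4% → bupropion
The gum wins each dependence group but bupropion wins overall — the comparison reverses. The gum's participants skew toward heavy smokers, which has a lower base rate.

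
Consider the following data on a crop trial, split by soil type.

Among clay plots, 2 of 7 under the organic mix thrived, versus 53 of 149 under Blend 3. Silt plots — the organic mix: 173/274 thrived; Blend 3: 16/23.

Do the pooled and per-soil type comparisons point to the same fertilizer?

Clay: the organic mix 2/7 = 28.6%, Blend 3 53/149 = 35.6% → Blend 3
Silt: the organic mix 173/274 = 63.1%, Blend 3 16/23 = 69.6% → Blend 3
Overall: the organic mix 175/281 = 62.3%, Blend 3 69/172 = 40.1% → the organic mix
Blend 3 wins each soil group but the organic mix wins overall — the comparison reverses. Blend 3's plots skew toward clay, which has a lower base rate.

No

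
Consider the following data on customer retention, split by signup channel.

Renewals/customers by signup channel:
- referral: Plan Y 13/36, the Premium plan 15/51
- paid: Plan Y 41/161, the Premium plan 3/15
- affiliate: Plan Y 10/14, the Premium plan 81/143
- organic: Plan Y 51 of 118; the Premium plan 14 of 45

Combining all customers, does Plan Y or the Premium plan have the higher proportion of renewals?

the Premium plan

Referral: Plan Y 13/36 = 36.1%, the Premium plan 15/51 = 29.4% → Plan Y
Paid: Plan Y 41/161 = 25.5%, the Premium plan 3/15 = 20.0% → Plan Y
Affiliate: Plan Y 10/14 = 71.4%, the Premium plan 81/143 = 56.6% → Plan Y
Organic: Plan Y 51/118 = 43.2%, the Premium plan 14/45 = 31.1% → Plan Y
Overall: Plan Y 115/329 = 35.0%, the Premium plan 113/254 = 44.5% → the Premium plan
(Plan Y wins every signup group but the Premium plan wins overall — Plan Y's customers skew toward the low-rate paid group.)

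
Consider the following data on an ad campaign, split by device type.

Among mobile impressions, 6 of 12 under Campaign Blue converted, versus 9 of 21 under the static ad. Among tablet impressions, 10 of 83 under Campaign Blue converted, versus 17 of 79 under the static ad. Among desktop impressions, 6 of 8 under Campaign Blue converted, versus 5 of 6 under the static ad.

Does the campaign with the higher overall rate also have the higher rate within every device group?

Mobile: Campaign Blue 6/12 = 50.0%, the static ad 9/21 = 42.9% → Campaign Blue
Tablet: Campaign Blue 10/83 = 12.0%, the static ad 17/79 = 21.5% → the static ad
Desktop: Campaign Blue 6/8 = 75.0%, the static ad 5/6 = 83.3% → the static ad
Overall: Campaign Blue 22/103 = 21.4%, the static ad 31/106 = 29.2% → the static ad
Neither sweeps: Campaign Blue wins 1 of 3 groups, the static ad wins 2. The static ad wins overall but not every group — no Simpson reversal.

No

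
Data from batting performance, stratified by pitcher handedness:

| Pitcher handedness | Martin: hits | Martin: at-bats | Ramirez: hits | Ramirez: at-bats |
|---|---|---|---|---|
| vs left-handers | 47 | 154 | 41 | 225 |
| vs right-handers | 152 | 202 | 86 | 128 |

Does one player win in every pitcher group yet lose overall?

No

Vs left-handers: Martin 47/154 = 30.5%, Ramirez 41/225 = 18.2% → Martin
Vs right-handers: Martin 152/202 = 75.2%, Ramirez 86/128 = 67.2% → Martin
Overall: Martin 199/356 = 55.9%, Ramirez 127/353 = 36.0% → Martin
Martin wins overall and in every pitcher group — no reversal.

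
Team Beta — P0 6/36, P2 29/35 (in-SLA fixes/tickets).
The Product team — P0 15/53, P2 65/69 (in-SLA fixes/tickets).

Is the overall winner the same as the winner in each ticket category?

P0: Team Beta 6/36 = 16.7%, the Product team 15/53 = 28.3% → the Product team
P2: Team Beta 29/35 = 82.9%, the Product team 65/69 = 94.2% → the Product team
Overall: Team Beta 35/71 = 49.3%, the Product team 80/122 = 65.6% → the Product team
The Product team wins overall and in every ticket group — no reversal.

Yes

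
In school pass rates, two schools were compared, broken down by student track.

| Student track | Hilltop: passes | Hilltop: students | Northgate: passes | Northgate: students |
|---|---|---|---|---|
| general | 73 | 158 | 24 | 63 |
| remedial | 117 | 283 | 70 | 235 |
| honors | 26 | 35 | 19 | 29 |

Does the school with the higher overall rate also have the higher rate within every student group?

Yes

General: Hilltop 73/158 = 46.2%, Northgate 24/63 = 38.1% → Hilltop
Remedial: Hilltop 117/283 = 41.3%, Northgate 70/235 = 29.8% → Hilltop
Honors: Hilltop 26/35 = 74.3%, Northgate 19/29 = 65.5% → Hilltop
Overall: Hilltop 216/476 = 45.4%, Northgate 113/327 = 34.6% → Hilltop
Hilltop wins overall and in every student group — no reversal.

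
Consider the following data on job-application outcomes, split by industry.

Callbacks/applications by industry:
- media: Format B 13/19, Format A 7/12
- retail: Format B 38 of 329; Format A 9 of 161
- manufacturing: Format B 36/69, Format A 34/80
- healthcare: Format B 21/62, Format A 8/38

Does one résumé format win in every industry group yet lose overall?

No

Media: Format B 13/19 = 68.4%, Format A 7/12 = 58.3% → Format B
Retail: Format B 38/329 = 11.6%, Format A 9/161 = 5.6% → Format B
Manufacturing: Format B 36/69 = 52.2%, Format A 34/80 = 42.5% → Format B
Healthcare: Format B 21/62 = 33.9%, Format A 8/38 = 21.1% → Format B
Overall: Format B 108/479 = 22.5%, Format A 58/291 = 19.9% → Format B
Format B wins overall and in every industry group — no reversal.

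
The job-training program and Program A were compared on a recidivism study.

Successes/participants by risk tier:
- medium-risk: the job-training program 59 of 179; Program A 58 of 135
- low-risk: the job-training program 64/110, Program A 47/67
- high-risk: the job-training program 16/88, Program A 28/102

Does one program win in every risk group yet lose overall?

No

Medium-risk: the job-training program 59/179 = 33.0%, Program A 58/135 = 43.0% → Program A
Low-risk: the job-training program 64/110 = 58.2%, Program A 47/67 = 70.1% → Program A
High-risk: the job-training program 16/88 = 18.2%, Program A 28/102 = 27.5% → Program A
Overall: the job-training program 139/377 = 36.9%, Program A 133/304 = 43.8% → Program A
Program A wins overall and in every risk group — no reversal.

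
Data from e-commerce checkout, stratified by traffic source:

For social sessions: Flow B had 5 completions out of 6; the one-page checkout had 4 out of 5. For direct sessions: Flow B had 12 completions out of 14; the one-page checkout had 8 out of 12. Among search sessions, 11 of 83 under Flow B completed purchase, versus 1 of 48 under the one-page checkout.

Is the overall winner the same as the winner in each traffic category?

Social: Flow B 5/6 = 83.3%, the one-page checkout 4/5 = 80.0% → Flow B
Direct: Flow B 12/14 = 85.7%, the one-page checkout 8/12 = 66.7% → Flow B
Search: Flow B 11/83 = 13.3%, the one-page checkout 1/48 = 2.1% → Flow B
Overall: Flow B 28/103 = 27.2%, the one-page checkout 13/65 = 20.0% → Flow B
Flow B wins overall and in every traffic group — no reversal.

Yes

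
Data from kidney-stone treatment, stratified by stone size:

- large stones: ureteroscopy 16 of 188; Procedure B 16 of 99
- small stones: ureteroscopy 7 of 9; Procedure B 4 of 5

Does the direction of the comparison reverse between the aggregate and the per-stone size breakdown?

Large stones: ureteroscopy 16/188 = 8.5%, Procedure B 16/99 = 16.2% → Procedure B
Small stones: ureteroscopy 7/9 = 77.8%, Procedure B 4/5 = 80.0% → Procedure B
Overall: ureteroscopy 23/197 = 11.7%, Procedure B 20/104 = 19.2% → Procedure B
Procedure B wins overall and in every stone group — no reversal.

No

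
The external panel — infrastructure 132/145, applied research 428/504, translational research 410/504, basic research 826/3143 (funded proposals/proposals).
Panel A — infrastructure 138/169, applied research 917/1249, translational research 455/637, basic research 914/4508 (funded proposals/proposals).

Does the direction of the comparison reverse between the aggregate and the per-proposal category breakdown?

Infrastructure: the external panel 132/145 = 91.0%, Panel A 138/169 = 81.7% → the external panel
Applied research: the external panel 428/504 = 84.9%, Panel A 917/1249 = 73.4% → the external panel
Translational research: the external panel 410/504 = 81.3%, Panel A 455/637 = 71.4% → the external panel
Basic research: the external panel 826/3143 = 26.3%, Panel A 914/4508 = 20.3% → the external panel
Overall: the external panel 1796/4296 = 41.8%, Panel A 2424/6563 = 36.9% → the external panel
The external panel wins overall and in every proposal group — no reversal.

No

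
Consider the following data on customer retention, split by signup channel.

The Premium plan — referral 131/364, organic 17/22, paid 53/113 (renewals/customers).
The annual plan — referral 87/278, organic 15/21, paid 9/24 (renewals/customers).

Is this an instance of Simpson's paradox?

Referral: the Premium plan 131/364 = 36.0%, the annual plan 87/278 = 31.3% → the Premium plan
Organic: the Premium plan 17/22 = 77.3%, the annual plan 15/21 = 71.4% → the Premium plan
Paid: the Premium plan 53/113 = 46.9%, the annual plan 9/24 = 37.5% → the Premium plan
Overall: the Premium plan 201/499 = 40.3%, the annual plan 111/323 = 34.4% → the Premium plan
The Premium plan wins overall and in every signup group — no reversal.

No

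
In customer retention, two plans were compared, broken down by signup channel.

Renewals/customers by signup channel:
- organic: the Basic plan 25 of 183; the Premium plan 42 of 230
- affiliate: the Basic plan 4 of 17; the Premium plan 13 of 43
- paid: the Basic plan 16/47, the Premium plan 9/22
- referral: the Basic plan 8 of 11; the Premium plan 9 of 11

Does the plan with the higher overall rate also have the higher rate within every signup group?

Yes

Organic: the Basic plan 25/183 = 13.7%, the Premium plan 42/230 = 18.3% → the Premium plan
Affiliate: the Basic plan 4/17 = 23.5%, the Premium plan 13/43 = 30.2% → the Premium plan
Paid: the Basic plan 16/47 = 34.0%, the Premium plan 9/22 = 40.9% → the Premium plan
Referral: the Basic plan 8/11 = 72.7%, the Premium plan 9/11 = 81.8% → the Premium plan
Overall: the Basic plan 53/258 = 20.5%, the Premium plan 73/306 = 23.9% → the Premium plan
The Premium plan wins overall and in every signup group — no reversal.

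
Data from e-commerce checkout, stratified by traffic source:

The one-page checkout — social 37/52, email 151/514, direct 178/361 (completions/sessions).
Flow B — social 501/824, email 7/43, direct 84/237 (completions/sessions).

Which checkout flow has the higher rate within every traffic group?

Social: the one-page checkout 37/52 = 71.2%, Flow B 501/824 = 60.8% → the one-page checkout
Email: the one-page checkout 151/514 = 29.4%, Flow B 7/43 = 16.3% → the one-page checkout
Direct: the one-page checkout 178/361 = 49.3%, Flow B 84/237 = 35.4% → the one-page checkout
The one-page checkout has the higher rate in all 3 groups.

the one-page checkout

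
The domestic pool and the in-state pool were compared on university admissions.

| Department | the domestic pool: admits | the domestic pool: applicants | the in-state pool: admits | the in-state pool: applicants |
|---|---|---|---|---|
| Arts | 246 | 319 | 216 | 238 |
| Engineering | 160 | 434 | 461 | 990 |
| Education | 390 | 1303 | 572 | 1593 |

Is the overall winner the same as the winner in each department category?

Arts: the domestic pool 246/319 = 77.1%, the in-state pool 216/238 = 90.8% → the in-state pool
Engineering: the domestic pool 160/434 = 36.9%, the in-state pool 461/990 = 46.6% → the in-state pool
Education: the domestic pool 390/1303 = 29.9%, the in-state pool 572/1593 = 35.9% → the in-state pool
Overall: the domestic pool 796/2056 = 38.7%, the in-state pool 1249/2821 = 44.3% → the in-state pool
The in-state pool wins overall and in every department group — no reversal.

Yes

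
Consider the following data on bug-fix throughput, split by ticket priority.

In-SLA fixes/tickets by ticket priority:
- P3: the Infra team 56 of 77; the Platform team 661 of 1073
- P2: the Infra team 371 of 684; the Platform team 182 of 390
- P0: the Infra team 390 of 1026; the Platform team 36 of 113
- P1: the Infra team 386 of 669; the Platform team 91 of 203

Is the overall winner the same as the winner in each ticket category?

P3: the Infra team 56/77 = 72.7%, the Platform team 661/1073 = 61.6% → the Infra team
P2: the Infra team 371/684 = 54.2%, the Platform team 182/390 = 46.7% → the Infra team
P0: the Infra team 390/1026 = 38.0%, the Platform team 36/113 = 31.9% → the Infra team
P1: the Infra team 386/669 = 57.7%, the Platform team 91/203 = 44.8% → the Infra team
Overall: the Infra team 1203/2456 = 49.0%, the Platform team 970/1779 = 54.5% → the Platform team
The Infra team wins each ticket group but the Platform team wins overall — the comparison reverses. The Infra team's tickets skew toward P0, which has a lower base rate.

No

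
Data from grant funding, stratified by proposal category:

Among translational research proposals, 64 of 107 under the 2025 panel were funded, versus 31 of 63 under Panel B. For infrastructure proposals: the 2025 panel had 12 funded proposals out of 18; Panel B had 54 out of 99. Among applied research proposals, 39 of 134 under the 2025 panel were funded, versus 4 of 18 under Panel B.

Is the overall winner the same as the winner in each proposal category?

No

Translational research: the 2025 panel 64/107 = 59.8%, Panel B 31/63 = 49.2% → the 2025 panel
Infrastructure: the 2025 panel 12/18 = 66.7%, Panel B 54/99 = 54.5% → the 2025 panel
Applied research: the 2025 panel 39/134 = 29.1%, Panel B 4/18 = 22.2% → the 2025 panel
Overall: the 2025 panel 115/259 = 44.4%, Panel B 89/180 = 49.4% → Panel B
The 2025 panel wins each proposal group but Panel B wins overall — the comparison reverses. The 2025 panel's proposals skew toward applied research, which has a lower base rate.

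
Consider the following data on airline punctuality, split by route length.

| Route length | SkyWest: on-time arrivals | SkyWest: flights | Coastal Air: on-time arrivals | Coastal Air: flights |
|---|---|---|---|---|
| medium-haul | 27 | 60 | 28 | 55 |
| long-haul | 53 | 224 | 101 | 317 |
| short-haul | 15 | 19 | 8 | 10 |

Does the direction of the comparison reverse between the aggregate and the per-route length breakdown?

Medium-haul: SkyWest 27/60 = 45.0%, Coastal Air 28/55 = 50.9% → Coastal Air
Long-haul: SkyWest 53/224 = 23.7%, Coastal Air 101/317 = 31.9% → Coastal Air
Short-haul: SkyWest 15/19 = 78.9%, Coastal Air 8/10 = 80.0% → Coastal Air
Overall: SkyWest 95/303 = 31.4%, Coastal Air 137/382 = 35.9% → Coastal Air
Coastal Air wins overall and in every route group — no reversal.

No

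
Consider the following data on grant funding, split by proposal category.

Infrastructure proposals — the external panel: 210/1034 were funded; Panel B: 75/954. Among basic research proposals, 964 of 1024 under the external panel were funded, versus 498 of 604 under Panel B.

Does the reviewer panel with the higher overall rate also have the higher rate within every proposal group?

Yes

Infrastructure: the external panel 210/1034 = 20.3%, Panel B 75/954 = 7.9% → the external panel
Basic research: the external panel 964/1024 = 94.1%, Panel B 498/604 = 82.5% → the external panel
Overall: the external panel 1174/2058 = 57.0%, Panel B 573/1558 = 36.8% → the external panel
The external panel wins overall and in every proposal group — no reversal.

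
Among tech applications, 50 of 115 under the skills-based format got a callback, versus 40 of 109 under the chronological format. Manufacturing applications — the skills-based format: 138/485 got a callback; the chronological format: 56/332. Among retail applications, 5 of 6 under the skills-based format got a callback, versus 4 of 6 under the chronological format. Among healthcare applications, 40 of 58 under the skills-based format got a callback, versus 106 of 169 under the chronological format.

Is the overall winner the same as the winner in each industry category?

Yes

Tech: the skills-based format 50/115 = 43.5%, the chronological format 40/109 = 36.7% → the skills-based format
Manufacturing: the skills-based format 138/485 = 28.5%, the chronological format 56/332 = 16.9% → the skills-based format
Retail: the skills-based format 5/6 = 83.3%, the chronological format 4/6 = 66.7% → the skills-based format
Healthcare: the skills-based format 40/58 = 69.0%, the chronological format 106/169 = 62.7% → the skills-based format
Overall: the skills-based format 233/664 = 35.1%, the chronological format 206/616 = 33.4% → the skills-based format
The skills-based format wins overall and in every industry group — no reversal.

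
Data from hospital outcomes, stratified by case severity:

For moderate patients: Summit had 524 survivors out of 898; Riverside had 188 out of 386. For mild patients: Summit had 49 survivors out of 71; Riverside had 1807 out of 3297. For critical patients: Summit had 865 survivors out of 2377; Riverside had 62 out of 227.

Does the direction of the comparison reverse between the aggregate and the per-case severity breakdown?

Moderate: Summit 524/898 = 58.4%, Riverside 188/386 = 48.7% → Summit
Mild: Summit 49/71 = 69.0%, Riverside 1807/3297 = 54.8% → Summit
Critical: Summit 865/2377 = 36.4%, Riverside 62/227 = 27.3% → Summit
Overall: Summit 1438/3346 = 43.0%, Riverside 2057/3910 = 52.6% → Riverside
Summit wins each case group but Riverside wins overall — the comparison reverses. Summit's patients skew toward critical, which has a lower base rate.

Yes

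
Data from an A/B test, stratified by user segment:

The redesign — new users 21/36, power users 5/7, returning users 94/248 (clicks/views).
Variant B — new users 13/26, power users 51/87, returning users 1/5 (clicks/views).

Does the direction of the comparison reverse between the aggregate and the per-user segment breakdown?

Yes

New users: the redesign 21/36 = 58.3%, Variant B 13/26 = 50.0% → the redesign
Power users: the redesign 5/7 = 71.4%, Variant B 51/87 = 58.6% → the redesign
Returning users: the redesign 94/248 = 37.9%, Variant B 1/5 = 20.0% → the redesign
Overall: the redesign 120/291 = 41.2%, Variant B 65/118 = 55.1% → Variant B
The redesign wins each user group but Variant B wins overall — the comparison reverses. The redesign's views skew toward returning users, which has a lower base rate.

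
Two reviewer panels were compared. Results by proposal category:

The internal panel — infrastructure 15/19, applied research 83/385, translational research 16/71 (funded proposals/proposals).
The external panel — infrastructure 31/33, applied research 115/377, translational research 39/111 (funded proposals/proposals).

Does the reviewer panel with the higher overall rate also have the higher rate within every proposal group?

Infrastructure: the internal panel 15/19 = 78.9%, the external panel 31/33 = 93.9% → the external panel
Applied research: the internal panel 83/385 = 21.6%, the external panel 115/377 = 30.5% → the external panel
Translational research: the internal panel 16/71 = 22.5%, the external panel 39/111 = 35.1% → the external panel
Overall: the internal panel 114/475 = 24.0%, the external panel 185/521 = 35.5% → the external panel
The external panel wins overall and in every proposal group — no reversal.

Yes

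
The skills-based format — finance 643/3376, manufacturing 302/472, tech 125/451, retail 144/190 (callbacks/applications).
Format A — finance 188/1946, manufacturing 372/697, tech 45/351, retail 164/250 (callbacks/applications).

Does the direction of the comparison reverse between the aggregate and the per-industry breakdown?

No

Finance: the skills-based format 643/3376 = 19.0%, Format A 188/1946 = 9.7% → the skills-based format
Manufacturing: the skills-based format 302/472 = 64.0%, Format A 372/697 = 53.4% → the skills-based format
Tech: the skills-based format 125/451 = 27.7%, Format A 45/351 = 12.8% → the skills-based format
Retail: the skills-based format 144/190 = 75.8%, Format A 164/250 = 65.6% → the skills-based format
Overall: the skills-based format 1214/4489 = 27.0%, Format A 769/3244 = 23.7% → the skills-based format
The skills-based format wins overall and in every industry group — no reversal.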